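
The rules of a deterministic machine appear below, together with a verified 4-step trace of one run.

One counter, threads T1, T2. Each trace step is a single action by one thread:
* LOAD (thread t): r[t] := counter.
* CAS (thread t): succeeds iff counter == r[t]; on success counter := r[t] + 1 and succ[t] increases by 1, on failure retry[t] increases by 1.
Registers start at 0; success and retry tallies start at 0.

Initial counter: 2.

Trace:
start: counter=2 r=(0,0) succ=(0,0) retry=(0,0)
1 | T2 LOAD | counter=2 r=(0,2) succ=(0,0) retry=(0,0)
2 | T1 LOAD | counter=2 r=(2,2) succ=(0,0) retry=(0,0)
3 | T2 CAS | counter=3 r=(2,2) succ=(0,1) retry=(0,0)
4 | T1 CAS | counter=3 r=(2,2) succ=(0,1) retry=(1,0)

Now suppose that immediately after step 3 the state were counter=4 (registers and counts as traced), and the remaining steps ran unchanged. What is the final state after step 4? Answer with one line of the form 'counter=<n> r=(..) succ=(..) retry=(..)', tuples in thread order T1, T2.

counter=4 r=(2,2) succ=(0,1) retry=(1,0)

state after step 3 := counter=4 r=(2,2) succ=(0,1) retry=(0,0)
4 | T1 CAS | counter=4 r=(2,2) succ=(0,1) retry=(1,0)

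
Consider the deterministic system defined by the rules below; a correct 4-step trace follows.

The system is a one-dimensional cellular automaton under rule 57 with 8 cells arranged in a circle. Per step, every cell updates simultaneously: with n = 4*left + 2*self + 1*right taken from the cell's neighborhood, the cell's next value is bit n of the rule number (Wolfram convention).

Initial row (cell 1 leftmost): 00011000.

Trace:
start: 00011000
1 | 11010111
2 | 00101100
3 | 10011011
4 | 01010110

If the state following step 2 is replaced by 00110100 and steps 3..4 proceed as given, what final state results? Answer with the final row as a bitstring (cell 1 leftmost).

01010110

state after step 2 := 00110100
3 | 10101011
4 | 01010110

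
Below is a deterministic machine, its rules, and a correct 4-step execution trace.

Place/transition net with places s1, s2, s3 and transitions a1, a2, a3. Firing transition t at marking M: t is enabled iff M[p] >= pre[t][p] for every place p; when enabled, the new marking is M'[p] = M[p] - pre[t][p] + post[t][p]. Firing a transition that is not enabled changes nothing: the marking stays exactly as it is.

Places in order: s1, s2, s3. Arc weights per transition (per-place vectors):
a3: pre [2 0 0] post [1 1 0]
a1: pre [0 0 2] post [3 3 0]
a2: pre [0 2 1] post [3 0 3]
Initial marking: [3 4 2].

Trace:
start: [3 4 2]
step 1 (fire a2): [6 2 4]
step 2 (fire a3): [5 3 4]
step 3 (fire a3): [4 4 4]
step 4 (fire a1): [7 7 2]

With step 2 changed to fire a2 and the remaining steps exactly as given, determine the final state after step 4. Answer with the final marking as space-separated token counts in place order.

(re-executing from step 2 with the substitution; state before step 2: [6 2 4])
step 2 (fire a2): [9 0 6]
step 3 (fire a3): [8 1 6]
step 4 (fire a1): [11 4 4]

11 4 4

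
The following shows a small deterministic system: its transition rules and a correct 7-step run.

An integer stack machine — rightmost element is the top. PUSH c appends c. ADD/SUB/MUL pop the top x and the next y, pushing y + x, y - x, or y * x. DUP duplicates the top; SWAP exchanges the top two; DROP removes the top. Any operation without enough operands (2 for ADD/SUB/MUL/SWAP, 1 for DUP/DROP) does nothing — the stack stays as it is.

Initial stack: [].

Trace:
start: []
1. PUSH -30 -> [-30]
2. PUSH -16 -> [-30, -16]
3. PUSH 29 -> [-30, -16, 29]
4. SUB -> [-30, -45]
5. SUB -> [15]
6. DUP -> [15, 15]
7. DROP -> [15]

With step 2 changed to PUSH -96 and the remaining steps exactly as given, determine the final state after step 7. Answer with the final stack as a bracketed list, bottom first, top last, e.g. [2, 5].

(re-executing from step 2 with the substitution; state before step 2: [-30])
2. PUSH -96 -> [-30, -96]
3. PUSH 29 -> [-30, -96, 29]
4. SUB -> [-30, -125]
5. SUB -> [95]
6. DUP -> [95, 95]
7. DROP -> [95]

[95]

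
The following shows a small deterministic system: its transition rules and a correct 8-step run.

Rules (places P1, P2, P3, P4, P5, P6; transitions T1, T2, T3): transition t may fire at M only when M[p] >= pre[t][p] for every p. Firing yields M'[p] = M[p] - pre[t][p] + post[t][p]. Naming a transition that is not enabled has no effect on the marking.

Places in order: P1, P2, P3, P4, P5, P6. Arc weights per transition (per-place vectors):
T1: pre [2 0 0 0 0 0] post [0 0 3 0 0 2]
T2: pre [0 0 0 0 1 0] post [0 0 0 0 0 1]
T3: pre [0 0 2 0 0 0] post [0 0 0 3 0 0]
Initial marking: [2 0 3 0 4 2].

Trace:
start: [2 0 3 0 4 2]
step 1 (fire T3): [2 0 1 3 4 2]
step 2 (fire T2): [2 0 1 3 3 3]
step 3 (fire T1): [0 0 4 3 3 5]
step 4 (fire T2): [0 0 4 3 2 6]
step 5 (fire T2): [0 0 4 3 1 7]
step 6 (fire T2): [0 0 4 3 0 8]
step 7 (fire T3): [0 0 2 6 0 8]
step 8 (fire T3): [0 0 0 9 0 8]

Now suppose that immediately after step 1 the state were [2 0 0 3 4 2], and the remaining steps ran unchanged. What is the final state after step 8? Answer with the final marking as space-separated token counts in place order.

state after step 1 := [2 0 0 3 4 2]
step 2 (fire T2): [2 0 0 3 3 3]
step 3 (fire T1): [0 0 3 3 3 5]
step 4 (fire T2): [0 0 3 3 2 6]
step 5 (fire T2): [0 0 3 3 1 7]
step 6 (fire T2): [0 0 3 3 0 8]
step 7 (fire T3): [0 0 1 6 0 8]
step 8 (fire T3): [0 0 1 6 0 8]

0 0 1 6 0 8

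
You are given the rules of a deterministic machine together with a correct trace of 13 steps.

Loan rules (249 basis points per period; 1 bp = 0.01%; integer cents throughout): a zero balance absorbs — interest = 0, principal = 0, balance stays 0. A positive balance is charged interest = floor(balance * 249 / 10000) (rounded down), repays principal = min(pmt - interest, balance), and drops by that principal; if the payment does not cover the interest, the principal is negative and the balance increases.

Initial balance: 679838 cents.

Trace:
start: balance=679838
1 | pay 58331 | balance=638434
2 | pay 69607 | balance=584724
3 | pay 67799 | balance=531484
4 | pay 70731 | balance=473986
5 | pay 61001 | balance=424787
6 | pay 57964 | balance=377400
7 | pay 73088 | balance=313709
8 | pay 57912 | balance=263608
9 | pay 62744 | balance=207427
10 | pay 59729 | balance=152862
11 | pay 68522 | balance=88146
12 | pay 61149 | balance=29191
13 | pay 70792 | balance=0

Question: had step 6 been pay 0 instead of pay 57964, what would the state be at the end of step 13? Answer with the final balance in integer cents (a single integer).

27978

(re-executing from step 6 with the substitution; state before step 6: balance=424787)
6 | pay 0 | balance=435364
7 | pay 73088 | balance=373116
8 | pay 57912 | balance=324494
9 | pay 62744 | balance=269829
10 | pay 59729 | balance=216818
11 | pay 68522 | balance=153694
12 | pay 61149 | balance=96371
13 | pay 70792 | balance=27978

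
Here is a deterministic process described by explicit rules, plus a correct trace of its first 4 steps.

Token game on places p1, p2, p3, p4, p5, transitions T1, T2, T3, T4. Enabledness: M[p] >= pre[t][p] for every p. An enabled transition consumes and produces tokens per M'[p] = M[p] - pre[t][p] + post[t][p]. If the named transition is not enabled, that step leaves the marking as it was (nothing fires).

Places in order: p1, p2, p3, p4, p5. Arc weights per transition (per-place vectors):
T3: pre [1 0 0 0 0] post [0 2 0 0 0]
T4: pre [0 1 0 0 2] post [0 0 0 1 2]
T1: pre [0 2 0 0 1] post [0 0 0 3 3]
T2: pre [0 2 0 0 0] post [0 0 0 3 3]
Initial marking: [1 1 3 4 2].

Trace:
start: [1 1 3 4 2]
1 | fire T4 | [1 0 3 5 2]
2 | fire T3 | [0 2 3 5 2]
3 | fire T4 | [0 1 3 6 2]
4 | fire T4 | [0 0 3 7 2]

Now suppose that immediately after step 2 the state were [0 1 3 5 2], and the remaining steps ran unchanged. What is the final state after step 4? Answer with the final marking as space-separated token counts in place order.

state after step 2 := [0 1 3 5 2]
3 | fire T4 | [0 0 3 6 2]
4 | fire T4 | [0 0 3 6 2]

0 0 3 6 2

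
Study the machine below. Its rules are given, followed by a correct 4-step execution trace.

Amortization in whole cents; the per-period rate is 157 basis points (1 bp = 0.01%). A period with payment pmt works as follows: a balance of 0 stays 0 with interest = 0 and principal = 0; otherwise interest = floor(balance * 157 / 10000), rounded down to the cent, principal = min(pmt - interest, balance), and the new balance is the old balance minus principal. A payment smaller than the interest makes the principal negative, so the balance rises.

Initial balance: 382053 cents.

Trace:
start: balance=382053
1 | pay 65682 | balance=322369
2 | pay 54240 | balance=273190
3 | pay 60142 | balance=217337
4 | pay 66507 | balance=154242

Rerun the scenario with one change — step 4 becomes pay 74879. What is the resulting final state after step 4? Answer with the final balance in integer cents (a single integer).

145870

(re-executing from step 4 with the substitution; state before step 4: balance=217337)
4 | pay 74879 | balance=145870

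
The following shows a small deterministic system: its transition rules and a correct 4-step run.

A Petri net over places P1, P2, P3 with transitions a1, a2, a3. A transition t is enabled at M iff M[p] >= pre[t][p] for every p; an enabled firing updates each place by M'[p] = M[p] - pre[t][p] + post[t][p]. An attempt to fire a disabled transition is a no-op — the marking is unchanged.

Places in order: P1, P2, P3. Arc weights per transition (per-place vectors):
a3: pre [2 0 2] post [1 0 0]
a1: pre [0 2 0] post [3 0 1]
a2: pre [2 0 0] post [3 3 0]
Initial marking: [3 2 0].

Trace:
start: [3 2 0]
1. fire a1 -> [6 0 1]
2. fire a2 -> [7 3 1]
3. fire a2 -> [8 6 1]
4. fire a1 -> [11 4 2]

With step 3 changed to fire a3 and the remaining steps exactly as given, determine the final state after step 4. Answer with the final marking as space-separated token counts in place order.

(re-executing from step 3 with the substitution; state before step 3: [7 3 1])
3. fire a3 -> [7 3 1]
4. fire a1 -> [10 1 2]

10 1 2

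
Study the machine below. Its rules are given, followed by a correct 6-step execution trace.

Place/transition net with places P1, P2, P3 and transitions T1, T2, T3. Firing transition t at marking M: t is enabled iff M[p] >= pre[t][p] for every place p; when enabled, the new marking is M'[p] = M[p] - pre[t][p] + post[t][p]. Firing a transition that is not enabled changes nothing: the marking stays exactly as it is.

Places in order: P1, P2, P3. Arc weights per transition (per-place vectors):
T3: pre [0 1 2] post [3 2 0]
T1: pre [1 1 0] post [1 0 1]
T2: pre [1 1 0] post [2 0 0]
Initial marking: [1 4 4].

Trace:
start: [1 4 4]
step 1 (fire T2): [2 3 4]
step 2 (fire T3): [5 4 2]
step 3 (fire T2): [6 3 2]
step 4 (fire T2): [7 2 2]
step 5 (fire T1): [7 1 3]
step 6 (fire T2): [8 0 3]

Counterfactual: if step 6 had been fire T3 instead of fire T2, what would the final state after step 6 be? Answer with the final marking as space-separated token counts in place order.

(re-executing from step 6 with the substitution; state before step 6: [7 1 3])
step 6 (fire T3): [10 2 1]

10 2 1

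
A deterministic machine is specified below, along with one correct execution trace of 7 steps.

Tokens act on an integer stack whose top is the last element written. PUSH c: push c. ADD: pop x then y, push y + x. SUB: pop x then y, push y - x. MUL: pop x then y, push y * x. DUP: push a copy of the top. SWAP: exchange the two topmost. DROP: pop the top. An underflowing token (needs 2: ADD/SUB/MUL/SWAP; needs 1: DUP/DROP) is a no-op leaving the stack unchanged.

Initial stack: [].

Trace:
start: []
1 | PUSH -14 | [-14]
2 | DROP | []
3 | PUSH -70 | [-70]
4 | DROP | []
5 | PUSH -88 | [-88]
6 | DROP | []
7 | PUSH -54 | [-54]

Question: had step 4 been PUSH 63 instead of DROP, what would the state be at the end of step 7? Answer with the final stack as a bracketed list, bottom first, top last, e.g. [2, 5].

(re-executing from step 4 with the substitution; state before step 4: [-70])
4 | PUSH 63 | [-70, 63]
5 | PUSH -88 | [-70, 63, -88]
6 | DROP | [-70, 63]
7 | PUSH -54 | [-70, 63, -54]

[-70, 63, -54]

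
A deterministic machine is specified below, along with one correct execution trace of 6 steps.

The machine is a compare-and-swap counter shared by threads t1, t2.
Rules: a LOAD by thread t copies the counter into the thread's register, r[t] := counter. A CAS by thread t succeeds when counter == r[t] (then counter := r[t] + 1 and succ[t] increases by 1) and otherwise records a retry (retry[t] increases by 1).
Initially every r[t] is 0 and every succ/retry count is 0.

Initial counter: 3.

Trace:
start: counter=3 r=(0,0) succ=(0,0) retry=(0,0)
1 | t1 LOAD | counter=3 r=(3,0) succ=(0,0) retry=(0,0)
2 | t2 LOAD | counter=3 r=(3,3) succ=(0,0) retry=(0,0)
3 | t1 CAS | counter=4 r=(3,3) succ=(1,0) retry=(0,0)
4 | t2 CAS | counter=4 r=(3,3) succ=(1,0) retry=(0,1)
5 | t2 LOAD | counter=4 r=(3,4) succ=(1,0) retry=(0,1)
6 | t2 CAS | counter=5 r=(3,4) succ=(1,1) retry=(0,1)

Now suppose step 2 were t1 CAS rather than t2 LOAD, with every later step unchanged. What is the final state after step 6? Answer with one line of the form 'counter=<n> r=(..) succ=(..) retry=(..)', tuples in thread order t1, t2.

(re-executing from step 2 with the substitution; state before step 2: counter=3 r=(3,0) succ=(0,0) retry=(0,0))
2 | t1 CAS | counter=4 r=(3,0) succ=(1,0) retry=(0,0)
3 | t1 CAS | counter=4 r=(3,0) succ=(1,0) retry=(1,0)
4 | t2 CAS | counter=4 r=(3,0) succ=(1,0) retry=(1,1)
5 | t2 LOAD | counter=4 r=(3,4) succ=(1,0) retry=(1,1)
6 | t2 CAS | counter=5 r=(3,4) succ=(1,1) retry=(1,1)

counter=5 r=(3,4) succ=(1,1) retry=(1,1)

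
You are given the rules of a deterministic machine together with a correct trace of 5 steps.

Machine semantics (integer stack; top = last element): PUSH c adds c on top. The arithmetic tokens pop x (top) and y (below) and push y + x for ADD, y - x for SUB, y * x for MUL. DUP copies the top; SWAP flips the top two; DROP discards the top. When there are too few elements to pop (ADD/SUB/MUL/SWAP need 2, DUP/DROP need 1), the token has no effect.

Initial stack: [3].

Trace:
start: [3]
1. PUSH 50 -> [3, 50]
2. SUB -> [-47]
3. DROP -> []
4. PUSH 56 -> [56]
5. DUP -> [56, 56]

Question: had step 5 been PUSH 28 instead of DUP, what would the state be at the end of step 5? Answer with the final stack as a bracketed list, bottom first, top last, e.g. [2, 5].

[56, 28]

(re-executing from step 5 with the substitution; state before step 5: [56])
5. PUSH 28 -> [56, 28]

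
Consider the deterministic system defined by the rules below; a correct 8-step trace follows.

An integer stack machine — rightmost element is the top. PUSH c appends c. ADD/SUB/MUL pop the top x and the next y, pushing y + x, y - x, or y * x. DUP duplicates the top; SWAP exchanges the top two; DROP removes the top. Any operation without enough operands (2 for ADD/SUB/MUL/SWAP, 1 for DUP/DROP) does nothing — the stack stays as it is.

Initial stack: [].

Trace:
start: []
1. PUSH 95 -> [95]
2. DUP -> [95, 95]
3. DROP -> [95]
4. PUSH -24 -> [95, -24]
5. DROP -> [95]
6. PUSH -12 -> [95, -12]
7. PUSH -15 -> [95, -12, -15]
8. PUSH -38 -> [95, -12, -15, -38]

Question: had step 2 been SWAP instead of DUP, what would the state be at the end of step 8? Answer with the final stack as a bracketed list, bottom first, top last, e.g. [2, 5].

(re-executing from step 2 with the substitution; state before step 2: [95])
2. SWAP -> [95]
3. DROP -> []
4. PUSH -24 -> [-24]
5. DROP -> []
6. PUSH -12 -> [-12]
7. PUSH -15 -> [-12, -15]
8. PUSH -38 -> [-12, -15, -38]

[-12, -15, -38]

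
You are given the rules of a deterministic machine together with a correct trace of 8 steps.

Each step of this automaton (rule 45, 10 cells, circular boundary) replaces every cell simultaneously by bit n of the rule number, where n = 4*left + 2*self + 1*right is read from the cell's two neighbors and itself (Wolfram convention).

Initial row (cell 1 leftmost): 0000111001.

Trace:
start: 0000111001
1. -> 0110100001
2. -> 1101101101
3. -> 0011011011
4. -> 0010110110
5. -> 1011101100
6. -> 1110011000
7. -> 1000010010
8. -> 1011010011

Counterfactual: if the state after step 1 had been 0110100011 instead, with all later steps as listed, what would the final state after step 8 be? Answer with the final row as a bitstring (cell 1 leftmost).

1011011100

state after step 1 := 0110100011
2. -> 1101101010
3. -> 1011011111
4. -> 0110110000
5. -> 0101100111
6. -> 1111000100
7. -> 1000010100
8. -> 1011011100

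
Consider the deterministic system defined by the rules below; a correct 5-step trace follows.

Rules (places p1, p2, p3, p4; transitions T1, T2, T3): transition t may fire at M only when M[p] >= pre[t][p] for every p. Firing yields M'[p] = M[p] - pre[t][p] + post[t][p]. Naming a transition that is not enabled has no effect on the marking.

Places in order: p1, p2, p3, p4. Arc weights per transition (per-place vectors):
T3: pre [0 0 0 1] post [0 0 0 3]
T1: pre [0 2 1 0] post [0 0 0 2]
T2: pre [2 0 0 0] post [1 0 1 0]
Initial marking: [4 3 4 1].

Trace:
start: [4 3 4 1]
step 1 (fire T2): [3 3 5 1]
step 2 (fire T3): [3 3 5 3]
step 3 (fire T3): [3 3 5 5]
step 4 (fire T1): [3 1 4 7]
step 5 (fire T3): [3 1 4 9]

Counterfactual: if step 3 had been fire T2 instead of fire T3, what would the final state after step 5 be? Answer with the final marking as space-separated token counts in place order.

2 1 5 7

(re-executing from step 3 with the substitution; state before step 3: [3 3 5 3])
step 3 (fire T2): [2 3 6 3]
step 4 (fire T1): [2 1 5 5]
step 5 (fire T3): [2 1 5 7]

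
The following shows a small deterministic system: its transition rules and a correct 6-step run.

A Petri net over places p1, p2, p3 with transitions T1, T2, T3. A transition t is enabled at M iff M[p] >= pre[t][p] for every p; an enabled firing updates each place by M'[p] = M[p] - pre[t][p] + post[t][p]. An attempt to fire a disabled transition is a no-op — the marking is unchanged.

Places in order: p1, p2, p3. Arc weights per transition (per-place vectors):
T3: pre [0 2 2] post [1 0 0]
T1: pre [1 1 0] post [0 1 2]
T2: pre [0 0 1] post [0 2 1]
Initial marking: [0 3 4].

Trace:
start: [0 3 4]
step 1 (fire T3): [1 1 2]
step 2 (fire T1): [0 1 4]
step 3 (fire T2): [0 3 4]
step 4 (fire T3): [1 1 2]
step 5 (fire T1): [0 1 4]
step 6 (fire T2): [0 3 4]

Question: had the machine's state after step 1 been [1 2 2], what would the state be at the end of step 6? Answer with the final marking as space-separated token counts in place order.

0 4 4

state after step 1 := [1 2 2]
step 2 (fire T1): [0 2 4]
step 3 (fire T2): [0 4 4]
step 4 (fire T3): [1 2 2]
step 5 (fire T1): [0 2 4]
step 6 (fire T2): [0 4 4]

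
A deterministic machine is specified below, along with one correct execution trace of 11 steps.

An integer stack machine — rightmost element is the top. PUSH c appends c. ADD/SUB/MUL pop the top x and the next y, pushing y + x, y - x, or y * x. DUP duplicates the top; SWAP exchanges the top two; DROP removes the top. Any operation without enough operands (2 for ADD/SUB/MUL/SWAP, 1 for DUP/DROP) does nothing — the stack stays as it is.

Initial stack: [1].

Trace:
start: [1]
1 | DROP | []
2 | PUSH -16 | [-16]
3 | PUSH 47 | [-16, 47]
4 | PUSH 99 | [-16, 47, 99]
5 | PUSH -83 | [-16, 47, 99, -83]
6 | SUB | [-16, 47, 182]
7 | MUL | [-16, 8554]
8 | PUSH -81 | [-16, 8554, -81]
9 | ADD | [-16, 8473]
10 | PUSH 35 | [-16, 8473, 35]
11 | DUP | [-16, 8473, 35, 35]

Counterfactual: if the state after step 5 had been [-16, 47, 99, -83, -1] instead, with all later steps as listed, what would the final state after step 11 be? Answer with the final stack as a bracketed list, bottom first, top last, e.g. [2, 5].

state after step 5 := [-16, 47, 99, -83, -1]
6 | SUB | [-16, 47, 99, -82]
7 | MUL | [-16, 47, -8118]
8 | PUSH -81 | [-16, 47, -8118, -81]
9 | ADD | [-16, 47, -8199]
10 | PUSH 35 | [-16, 47, -8199, 35]
11 | DUP | [-16, 47, -8199, 35, 35]

[-16, 47, -8199, 35, 35]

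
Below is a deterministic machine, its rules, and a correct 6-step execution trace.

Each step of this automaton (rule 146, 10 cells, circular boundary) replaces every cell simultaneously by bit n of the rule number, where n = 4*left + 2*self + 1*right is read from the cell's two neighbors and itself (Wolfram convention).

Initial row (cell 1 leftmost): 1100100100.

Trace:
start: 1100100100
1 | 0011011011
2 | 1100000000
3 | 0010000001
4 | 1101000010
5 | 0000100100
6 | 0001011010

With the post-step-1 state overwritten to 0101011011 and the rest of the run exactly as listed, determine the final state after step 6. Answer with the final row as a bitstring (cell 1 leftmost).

0000000000

state after step 1 := 0101011011
2 | 0000000000
3 | 0000000000
4 | 0000000000
5 | 0000000000
6 | 0000000000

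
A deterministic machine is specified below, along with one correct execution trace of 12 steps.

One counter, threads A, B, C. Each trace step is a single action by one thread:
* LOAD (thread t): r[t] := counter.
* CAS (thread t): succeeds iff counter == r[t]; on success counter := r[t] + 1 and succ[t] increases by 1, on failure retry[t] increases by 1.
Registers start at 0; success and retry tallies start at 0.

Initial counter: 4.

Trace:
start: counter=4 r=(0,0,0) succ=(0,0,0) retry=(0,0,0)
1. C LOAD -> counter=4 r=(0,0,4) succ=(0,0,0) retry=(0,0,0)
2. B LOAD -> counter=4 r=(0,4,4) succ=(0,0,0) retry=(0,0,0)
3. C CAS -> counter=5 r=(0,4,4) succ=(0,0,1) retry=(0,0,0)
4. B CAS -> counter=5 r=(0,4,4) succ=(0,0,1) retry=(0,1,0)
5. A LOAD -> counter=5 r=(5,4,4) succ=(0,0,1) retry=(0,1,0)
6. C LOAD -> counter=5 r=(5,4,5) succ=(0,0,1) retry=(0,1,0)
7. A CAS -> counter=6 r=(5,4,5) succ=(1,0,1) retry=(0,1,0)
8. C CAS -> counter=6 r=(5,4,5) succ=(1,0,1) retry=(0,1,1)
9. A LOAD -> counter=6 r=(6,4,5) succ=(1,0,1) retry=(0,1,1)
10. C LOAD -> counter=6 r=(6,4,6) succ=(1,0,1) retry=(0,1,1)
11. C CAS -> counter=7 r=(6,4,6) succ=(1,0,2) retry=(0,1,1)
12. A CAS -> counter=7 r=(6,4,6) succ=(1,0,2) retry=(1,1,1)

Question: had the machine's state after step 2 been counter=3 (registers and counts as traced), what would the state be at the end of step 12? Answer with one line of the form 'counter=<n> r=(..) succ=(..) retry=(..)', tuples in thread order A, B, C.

counter=5 r=(4,4,4) succ=(1,0,1) retry=(1,1,2)

state after step 2 := counter=3 r=(0,4,4) succ=(0,0,0) retry=(0,0,0)
3. C CAS -> counter=3 r=(0,4,4) succ=(0,0,0) retry=(0,0,1)
4. B CAS -> counter=3 r=(0,4,4) succ=(0,0,0) retry=(0,1,1)
5. A LOAD -> counter=3 r=(3,4,4) succ=(0,0,0) retry=(0,1,1)
6. C LOAD -> counter=3 r=(3,4,3) succ=(0,0,0) retry=(0,1,1)
7. A CAS -> counter=4 r=(3,4,3) succ=(1,0,0) retry=(0,1,1)
8. C CAS -> counter=4 r=(3,4,3) succ=(1,0,0) retry=(0,1,2)
9. A LOAD -> counter=4 r=(4,4,3) succ=(1,0,0) retry=(0,1,2)
10. C LOAD -> counter=4 r=(4,4,4) succ=(1,0,0) retry=(0,1,2)
11. C CAS -> counter=5 r=(4,4,4) succ=(1,0,1) retry=(0,1,2)
12. A CAS -> counter=5 r=(4,4,4) succ=(1,0,1) retry=(1,1,2)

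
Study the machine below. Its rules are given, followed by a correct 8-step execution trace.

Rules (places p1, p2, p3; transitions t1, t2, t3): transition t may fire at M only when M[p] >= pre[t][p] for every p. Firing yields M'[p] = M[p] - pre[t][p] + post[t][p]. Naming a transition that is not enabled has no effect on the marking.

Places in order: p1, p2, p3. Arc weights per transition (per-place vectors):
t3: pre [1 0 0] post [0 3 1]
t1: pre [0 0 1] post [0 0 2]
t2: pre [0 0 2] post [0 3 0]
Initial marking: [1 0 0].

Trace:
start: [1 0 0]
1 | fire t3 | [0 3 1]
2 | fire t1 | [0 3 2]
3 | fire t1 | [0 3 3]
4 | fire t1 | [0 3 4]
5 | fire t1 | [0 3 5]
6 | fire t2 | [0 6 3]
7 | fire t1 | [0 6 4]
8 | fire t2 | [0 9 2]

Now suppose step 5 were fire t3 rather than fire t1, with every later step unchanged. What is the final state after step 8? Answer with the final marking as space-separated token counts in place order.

(re-executing from step 5 with the substitution; state before step 5: [0 3 4])
5 | fire t3 | [0 3 4]
6 | fire t2 | [0 6 2]
7 | fire t1 | [0 6 3]
8 | fire t2 | [0 9 1]

0 9 1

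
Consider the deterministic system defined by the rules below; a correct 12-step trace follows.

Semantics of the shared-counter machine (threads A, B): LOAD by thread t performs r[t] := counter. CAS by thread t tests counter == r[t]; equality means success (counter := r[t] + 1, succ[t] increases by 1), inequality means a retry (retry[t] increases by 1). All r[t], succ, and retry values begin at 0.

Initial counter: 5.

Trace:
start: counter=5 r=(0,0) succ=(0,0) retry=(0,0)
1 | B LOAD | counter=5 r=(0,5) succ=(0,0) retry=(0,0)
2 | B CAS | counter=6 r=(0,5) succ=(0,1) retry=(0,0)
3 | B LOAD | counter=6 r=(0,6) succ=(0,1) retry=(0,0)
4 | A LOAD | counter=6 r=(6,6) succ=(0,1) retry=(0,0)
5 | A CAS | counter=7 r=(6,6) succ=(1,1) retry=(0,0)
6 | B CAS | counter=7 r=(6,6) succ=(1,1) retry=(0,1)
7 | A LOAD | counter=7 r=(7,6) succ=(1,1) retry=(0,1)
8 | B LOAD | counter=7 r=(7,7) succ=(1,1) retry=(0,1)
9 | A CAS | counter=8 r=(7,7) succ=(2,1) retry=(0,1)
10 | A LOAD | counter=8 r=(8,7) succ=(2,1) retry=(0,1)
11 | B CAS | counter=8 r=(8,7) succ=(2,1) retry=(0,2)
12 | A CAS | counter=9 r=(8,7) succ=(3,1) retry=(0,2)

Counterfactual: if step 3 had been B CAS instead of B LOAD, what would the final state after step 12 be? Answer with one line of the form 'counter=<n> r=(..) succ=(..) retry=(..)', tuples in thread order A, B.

(re-executing from step 3 with the substitution; state before step 3: counter=6 r=(0,5) succ=(0,1) retry=(0,0))
3 | B CAS | counter=6 r=(0,5) succ=(0,1) retry=(0,1)
4 | A LOAD | counter=6 r=(6,5) succ=(0,1) retry=(0,1)
5 | A CAS | counter=7 r=(6,5) succ=(1,1) retry=(0,1)
6 | B CAS | counter=7 r=(6,5) succ=(1,1) retry=(0,2)
7 | A LOAD | counter=7 r=(7,5) succ=(1,1) retry=(0,2)
8 | B LOAD | counter=7 r=(7,7) succ=(1,1) retry=(0,2)
9 | A CAS | counter=8 r=(7,7) succ=(2,1) retry=(0,2)
10 | A LOAD | counter=8 r=(8,7) succ=(2,1) retry=(0,2)
11 | B CAS | counter=8 r=(8,7) succ=(2,1) retry=(0,3)
12 | A CAS | counter=9 r=(8,7) succ=(3,1) retry=(0,3)

counter=9 r=(8,7) succ=(3,1) retry=(0,3)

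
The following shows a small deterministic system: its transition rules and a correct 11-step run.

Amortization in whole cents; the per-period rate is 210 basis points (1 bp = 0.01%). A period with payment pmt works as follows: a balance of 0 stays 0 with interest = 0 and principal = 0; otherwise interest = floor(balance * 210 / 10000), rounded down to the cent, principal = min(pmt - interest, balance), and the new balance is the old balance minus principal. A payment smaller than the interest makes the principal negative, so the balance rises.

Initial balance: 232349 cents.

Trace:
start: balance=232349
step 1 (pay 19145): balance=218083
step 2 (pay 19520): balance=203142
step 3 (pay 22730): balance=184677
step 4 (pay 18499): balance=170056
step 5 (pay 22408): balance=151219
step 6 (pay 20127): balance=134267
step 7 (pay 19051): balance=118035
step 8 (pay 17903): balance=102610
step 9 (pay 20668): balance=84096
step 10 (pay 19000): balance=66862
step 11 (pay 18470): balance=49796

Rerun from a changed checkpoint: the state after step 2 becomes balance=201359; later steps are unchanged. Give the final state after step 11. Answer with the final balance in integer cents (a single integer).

state after step 2 := balance=201359
step 3 (pay 22730): balance=182857
step 4 (pay 18499): balance=168197
step 5 (pay 22408): balance=149321
step 6 (pay 20127): balance=132329
step 7 (pay 19051): balance=116056
step 8 (pay 17903): balance=100590
step 9 (pay 20668): balance=82034
step 10 (pay 19000): balance=64756
step 11 (pay 18470): balance=47645

47645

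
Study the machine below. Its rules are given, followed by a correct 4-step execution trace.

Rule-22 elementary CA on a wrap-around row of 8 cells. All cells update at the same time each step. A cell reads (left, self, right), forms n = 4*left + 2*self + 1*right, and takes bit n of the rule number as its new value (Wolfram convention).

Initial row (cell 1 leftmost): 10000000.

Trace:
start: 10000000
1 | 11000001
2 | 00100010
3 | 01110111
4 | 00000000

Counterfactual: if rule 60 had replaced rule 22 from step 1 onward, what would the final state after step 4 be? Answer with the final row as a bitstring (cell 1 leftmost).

10001000

(re-executing steps 1..4 under rule 60; state before step 1: 10000000)
1 | 11000000
2 | 10100000
3 | 11110000
4 | 10001000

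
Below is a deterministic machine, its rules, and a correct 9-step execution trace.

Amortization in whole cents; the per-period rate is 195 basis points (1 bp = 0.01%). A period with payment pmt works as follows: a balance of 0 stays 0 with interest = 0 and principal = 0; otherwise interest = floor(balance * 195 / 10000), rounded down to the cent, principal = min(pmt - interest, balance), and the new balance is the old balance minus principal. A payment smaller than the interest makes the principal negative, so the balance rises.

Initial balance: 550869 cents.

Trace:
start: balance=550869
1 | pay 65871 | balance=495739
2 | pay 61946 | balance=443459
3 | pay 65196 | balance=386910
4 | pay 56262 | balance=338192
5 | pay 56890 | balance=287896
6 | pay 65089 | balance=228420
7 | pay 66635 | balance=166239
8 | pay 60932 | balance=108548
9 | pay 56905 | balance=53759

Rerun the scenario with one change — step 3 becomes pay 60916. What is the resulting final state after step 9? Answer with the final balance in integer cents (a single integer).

58565

(re-executing from step 3 with the substitution; state before step 3: balance=443459)
3 | pay 60916 | balance=391190
4 | pay 56262 | balance=342556
5 | pay 56890 | balance=292345
6 | pay 65089 | balance=232956
7 | pay 66635 | balance=170863
8 | pay 60932 | balance=113262
9 | pay 56905 | balance=58565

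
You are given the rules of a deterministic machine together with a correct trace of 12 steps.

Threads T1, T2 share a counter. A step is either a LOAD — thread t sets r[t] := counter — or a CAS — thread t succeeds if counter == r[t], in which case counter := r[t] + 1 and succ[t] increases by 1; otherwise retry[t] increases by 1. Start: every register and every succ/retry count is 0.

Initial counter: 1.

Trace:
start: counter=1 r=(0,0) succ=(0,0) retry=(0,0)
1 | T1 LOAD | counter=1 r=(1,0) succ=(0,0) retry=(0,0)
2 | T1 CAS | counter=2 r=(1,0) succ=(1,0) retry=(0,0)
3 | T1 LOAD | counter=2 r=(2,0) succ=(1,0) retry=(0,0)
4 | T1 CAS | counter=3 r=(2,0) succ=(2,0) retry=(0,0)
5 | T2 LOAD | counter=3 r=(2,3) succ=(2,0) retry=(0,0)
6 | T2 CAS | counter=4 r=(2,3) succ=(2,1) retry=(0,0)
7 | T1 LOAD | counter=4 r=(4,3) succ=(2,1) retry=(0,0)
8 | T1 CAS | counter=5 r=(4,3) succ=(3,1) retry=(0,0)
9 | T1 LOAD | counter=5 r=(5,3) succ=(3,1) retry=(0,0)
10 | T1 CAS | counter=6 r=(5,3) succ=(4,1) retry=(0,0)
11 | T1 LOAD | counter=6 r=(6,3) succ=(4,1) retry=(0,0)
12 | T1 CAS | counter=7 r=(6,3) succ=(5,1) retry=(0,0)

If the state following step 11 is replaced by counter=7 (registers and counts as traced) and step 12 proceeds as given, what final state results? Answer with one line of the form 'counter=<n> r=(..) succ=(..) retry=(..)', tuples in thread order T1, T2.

counter=7 r=(6,3) succ=(4,1) retry=(1,0)

state after step 11 := counter=7 r=(6,3) succ=(4,1) retry=(0,0)
12 | T1 CAS | counter=7 r=(6,3) succ=(4,1) retry=(1,0)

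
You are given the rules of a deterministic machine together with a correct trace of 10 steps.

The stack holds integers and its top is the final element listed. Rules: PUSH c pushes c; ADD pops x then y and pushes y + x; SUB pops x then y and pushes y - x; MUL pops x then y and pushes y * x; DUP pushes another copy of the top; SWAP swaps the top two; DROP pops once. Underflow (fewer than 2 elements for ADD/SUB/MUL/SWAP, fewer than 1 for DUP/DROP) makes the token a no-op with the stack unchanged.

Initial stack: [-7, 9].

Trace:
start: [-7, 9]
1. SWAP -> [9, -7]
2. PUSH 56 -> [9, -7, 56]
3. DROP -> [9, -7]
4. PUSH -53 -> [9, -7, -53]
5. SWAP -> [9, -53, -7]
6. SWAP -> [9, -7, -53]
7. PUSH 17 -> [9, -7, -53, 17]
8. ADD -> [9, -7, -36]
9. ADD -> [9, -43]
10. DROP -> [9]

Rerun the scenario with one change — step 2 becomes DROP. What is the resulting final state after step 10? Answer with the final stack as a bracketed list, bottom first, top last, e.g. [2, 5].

[]

(re-executing from step 2 with the substitution; state before step 2: [9, -7])
2. DROP -> [9]
3. DROP -> []
4. PUSH -53 -> [-53]
5. SWAP -> [-53]
6. SWAP -> [-53]
7. PUSH 17 -> [-53, 17]
8. ADD -> [-36]
9. ADD -> [-36]
10. DROP -> []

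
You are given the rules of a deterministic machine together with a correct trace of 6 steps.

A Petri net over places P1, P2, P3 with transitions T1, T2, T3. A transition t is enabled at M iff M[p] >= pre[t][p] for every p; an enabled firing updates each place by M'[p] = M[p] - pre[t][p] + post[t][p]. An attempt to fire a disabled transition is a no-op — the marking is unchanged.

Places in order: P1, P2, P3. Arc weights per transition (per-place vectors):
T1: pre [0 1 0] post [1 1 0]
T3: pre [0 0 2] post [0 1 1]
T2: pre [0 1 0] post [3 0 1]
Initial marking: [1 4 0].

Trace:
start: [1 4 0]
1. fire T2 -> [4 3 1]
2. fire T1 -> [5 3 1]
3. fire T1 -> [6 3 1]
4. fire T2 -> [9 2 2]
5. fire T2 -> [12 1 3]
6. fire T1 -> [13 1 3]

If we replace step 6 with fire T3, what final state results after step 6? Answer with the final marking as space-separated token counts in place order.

12 2 2

(re-executing from step 6 with the substitution; state before step 6: [12 1 3])
6. fire T3 -> [12 2 2]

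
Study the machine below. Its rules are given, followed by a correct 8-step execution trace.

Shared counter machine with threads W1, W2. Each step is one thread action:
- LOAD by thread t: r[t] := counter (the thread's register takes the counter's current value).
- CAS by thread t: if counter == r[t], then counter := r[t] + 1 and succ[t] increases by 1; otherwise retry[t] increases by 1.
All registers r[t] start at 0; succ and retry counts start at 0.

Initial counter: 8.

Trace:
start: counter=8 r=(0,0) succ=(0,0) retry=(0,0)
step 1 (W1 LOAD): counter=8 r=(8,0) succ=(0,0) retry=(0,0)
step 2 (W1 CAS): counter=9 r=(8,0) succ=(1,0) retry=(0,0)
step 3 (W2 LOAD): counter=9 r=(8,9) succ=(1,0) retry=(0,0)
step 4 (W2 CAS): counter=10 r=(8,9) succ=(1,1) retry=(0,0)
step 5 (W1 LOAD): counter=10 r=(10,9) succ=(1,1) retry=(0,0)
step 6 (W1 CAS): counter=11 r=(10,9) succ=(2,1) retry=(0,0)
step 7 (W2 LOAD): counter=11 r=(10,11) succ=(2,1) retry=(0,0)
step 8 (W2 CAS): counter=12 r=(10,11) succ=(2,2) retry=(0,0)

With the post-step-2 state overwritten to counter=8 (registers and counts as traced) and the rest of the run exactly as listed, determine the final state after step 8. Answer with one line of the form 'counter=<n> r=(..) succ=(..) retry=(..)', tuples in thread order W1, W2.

counter=11 r=(9,10) succ=(2,2) retry=(0,0)

state after step 2 := counter=8 r=(8,0) succ=(1,0) retry=(0,0)
step 3 (W2 LOAD): counter=8 r=(8,8) succ=(1,0) retry=(0,0)
step 4 (W2 CAS): counter=9 r=(8,8) succ=(1,1) retry=(0,0)
step 5 (W1 LOAD): counter=9 r=(9,8) succ=(1,1) retry=(0,0)
step 6 (W1 CAS): counter=10 r=(9,8) succ=(2,1) retry=(0,0)
step 7 (W2 LOAD): counter=10 r=(9,10) succ=(2,1) retry=(0,0)
step 8 (W2 CAS): counter=11 r=(9,10) succ=(2,2) retry=(0,0)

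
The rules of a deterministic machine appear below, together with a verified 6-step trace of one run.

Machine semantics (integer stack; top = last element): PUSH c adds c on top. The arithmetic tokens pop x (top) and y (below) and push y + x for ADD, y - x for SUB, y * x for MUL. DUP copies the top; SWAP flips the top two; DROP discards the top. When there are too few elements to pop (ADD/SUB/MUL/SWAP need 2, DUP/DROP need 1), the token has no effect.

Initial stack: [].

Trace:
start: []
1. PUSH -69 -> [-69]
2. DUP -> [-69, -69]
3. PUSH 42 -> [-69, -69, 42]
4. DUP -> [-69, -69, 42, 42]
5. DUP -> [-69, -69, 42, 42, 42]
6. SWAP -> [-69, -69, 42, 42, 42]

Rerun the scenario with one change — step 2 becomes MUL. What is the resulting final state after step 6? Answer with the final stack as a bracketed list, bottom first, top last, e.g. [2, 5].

(re-executing from step 2 with the substitution; state before step 2: [-69])
2. MUL -> [-69]
3. PUSH 42 -> [-69, 42]
4. DUP -> [-69, 42, 42]
5. DUP -> [-69, 42, 42, 42]
6. SWAP -> [-69, 42, 42, 42]

[-69, 42, 42, 42]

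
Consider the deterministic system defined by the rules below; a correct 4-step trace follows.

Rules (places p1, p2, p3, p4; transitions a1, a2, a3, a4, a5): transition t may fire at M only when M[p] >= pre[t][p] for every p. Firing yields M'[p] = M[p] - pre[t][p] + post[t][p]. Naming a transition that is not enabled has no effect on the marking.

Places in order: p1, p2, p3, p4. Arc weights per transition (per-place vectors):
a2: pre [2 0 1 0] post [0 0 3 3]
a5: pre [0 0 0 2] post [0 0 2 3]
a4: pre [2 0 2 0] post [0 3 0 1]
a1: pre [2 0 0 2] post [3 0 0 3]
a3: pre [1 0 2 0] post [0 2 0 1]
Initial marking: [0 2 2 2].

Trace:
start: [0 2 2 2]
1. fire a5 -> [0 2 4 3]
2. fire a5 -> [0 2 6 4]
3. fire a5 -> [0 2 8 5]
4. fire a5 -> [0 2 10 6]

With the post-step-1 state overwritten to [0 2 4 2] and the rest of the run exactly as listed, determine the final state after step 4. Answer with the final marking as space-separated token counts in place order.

state after step 1 := [0 2 4 2]
2. fire a5 -> [0 2 6 3]
3. fire a5 -> [0 2 8 4]
4. fire a5 -> [0 2 10 5]

0 2 10 5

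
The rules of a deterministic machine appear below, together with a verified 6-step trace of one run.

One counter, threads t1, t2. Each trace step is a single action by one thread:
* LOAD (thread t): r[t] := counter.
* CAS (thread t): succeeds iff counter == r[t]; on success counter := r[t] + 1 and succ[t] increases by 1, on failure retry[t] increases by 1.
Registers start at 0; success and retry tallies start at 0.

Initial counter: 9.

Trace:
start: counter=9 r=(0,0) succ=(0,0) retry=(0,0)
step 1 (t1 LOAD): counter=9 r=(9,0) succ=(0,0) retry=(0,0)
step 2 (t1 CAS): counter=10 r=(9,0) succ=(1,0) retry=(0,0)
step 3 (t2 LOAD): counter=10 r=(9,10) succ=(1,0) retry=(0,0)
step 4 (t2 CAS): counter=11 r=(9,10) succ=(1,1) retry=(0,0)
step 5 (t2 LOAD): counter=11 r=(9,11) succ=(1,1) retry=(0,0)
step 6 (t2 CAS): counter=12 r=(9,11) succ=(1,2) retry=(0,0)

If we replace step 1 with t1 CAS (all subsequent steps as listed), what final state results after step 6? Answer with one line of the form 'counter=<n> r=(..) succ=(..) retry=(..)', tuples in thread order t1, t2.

(re-executing from step 1 with the substitution; state before step 1: counter=9 r=(0,0) succ=(0,0) retry=(0,0))
step 1 (t1 CAS): counter=9 r=(0,0) succ=(0,0) retry=(1,0)
step 2 (t1 CAS): counter=9 r=(0,0) succ=(0,0) retry=(2,0)
step 3 (t2 LOAD): counter=9 r=(0,9) succ=(0,0) retry=(2,0)
step 4 (t2 CAS): counter=10 r=(0,9) succ=(0,1) retry=(2,0)
step 5 (t2 LOAD): counter=10 r=(0,10) succ=(0,1) retry=(2,0)
step 6 (t2 CAS): counter=11 r=(0,10) succ=(0,2) retry=(2,0)

counter=11 r=(0,10) succ=(0,2) retry=(2,0)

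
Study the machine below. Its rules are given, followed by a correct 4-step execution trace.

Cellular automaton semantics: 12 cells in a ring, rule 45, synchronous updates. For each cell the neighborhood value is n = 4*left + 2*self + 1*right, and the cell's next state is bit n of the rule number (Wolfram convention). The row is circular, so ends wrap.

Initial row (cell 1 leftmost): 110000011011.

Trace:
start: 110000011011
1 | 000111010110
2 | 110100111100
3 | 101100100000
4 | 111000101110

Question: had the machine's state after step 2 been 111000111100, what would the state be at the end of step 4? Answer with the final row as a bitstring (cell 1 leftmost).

101011101110

state after step 2 := 111000111100
3 | 100010100000
4 | 101011101110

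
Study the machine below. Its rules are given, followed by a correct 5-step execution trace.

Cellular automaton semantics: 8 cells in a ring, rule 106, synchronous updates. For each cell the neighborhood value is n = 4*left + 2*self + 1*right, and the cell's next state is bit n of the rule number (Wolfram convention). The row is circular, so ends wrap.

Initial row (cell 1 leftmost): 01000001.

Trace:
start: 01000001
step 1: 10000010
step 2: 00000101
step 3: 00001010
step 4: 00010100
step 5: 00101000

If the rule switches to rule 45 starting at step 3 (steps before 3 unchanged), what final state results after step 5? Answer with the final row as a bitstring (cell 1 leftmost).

10001000

(re-executing steps 3..5 under rule 45; state before step 3: 00000101)
step 3: 01110111
step 4: 11001100
step 5: 10001000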